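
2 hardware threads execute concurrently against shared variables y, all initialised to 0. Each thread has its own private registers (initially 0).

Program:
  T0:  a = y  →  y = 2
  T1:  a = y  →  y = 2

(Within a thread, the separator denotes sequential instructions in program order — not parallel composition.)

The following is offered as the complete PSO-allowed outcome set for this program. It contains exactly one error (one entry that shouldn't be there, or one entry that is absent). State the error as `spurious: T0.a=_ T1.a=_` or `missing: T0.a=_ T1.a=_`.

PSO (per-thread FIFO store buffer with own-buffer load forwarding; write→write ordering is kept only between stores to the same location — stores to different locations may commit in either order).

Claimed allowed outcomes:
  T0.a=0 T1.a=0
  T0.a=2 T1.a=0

outcome vector order: (T0.a,T1.a)
under PSO → 00 02 20
PSO∖claimed = {02}

missing: T0.a=0 T1.a=2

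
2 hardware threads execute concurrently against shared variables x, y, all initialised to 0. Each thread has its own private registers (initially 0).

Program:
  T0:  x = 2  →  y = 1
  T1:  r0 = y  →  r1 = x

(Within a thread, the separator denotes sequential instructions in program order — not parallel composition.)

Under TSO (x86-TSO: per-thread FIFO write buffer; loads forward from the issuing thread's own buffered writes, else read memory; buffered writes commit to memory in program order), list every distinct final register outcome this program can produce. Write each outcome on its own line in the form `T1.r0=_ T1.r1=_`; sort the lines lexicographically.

outcome vector order: (T1.r0,T1.r1)
|TSO outcomes| = 3

T1.r0=0 T1.r1=0
T1.r0=0 T1.r1=2
T1.r0=1 T1.r1=2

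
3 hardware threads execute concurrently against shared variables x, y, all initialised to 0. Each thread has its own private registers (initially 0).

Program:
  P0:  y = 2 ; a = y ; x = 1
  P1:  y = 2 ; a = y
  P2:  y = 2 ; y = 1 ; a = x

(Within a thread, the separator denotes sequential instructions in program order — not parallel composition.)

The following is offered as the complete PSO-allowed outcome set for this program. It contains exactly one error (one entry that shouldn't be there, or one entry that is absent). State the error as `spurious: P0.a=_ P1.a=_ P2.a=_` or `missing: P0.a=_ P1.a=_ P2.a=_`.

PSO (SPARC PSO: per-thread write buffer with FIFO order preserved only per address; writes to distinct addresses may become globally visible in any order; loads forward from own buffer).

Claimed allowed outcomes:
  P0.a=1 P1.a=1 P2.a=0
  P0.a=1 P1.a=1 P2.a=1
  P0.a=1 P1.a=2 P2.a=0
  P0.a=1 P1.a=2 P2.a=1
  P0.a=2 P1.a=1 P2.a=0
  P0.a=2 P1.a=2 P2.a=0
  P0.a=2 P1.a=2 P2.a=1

missing: P0.a=2 P1.a=1 P2.a=1

outcome vector order: (P0.a,P1.a,P2.a)
under PSO → 110, 111, 120, 121, 210, 211, 220, 221
PSO∖claimed = {211}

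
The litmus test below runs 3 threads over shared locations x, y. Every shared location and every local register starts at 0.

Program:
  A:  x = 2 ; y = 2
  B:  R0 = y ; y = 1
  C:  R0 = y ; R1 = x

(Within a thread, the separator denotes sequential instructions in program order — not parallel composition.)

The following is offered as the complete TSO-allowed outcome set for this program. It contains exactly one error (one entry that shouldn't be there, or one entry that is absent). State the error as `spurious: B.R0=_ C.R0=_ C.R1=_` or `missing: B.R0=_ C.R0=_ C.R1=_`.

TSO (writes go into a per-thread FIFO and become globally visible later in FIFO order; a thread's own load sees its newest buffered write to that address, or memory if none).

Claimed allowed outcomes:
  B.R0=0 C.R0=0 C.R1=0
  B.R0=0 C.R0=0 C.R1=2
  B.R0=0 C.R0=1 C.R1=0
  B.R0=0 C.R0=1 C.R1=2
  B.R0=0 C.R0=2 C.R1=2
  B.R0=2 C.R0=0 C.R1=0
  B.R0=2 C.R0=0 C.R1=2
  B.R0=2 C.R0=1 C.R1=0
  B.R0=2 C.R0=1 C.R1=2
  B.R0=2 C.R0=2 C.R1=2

outcome vector order: (B.R0,C.R0,C.R1)
TSO: 9 outcomes — {(0,0,0); (0,0,2); (0,1,0); (0,1,2); (0,2,2); (2,0,0); (2,0,2); (2,1,2); (2,2,2)}
claimed∖TSO = {(2,1,0)}

spurious: B.R0=2 C.R0=1 C.R1=0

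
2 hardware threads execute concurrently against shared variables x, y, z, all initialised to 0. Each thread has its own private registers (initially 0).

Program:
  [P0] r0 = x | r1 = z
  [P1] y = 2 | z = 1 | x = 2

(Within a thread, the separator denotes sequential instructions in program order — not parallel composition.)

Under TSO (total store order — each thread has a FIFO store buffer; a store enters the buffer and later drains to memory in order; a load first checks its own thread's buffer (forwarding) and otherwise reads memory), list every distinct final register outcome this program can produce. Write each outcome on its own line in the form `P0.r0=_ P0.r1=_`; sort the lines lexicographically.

P0.r0=0 P0.r1=0
P0.r0=0 P0.r1=1
P0.r0=2 P0.r1=1

outcome vector order: (P0.r0,P0.r1)
|TSO outcomes| = 3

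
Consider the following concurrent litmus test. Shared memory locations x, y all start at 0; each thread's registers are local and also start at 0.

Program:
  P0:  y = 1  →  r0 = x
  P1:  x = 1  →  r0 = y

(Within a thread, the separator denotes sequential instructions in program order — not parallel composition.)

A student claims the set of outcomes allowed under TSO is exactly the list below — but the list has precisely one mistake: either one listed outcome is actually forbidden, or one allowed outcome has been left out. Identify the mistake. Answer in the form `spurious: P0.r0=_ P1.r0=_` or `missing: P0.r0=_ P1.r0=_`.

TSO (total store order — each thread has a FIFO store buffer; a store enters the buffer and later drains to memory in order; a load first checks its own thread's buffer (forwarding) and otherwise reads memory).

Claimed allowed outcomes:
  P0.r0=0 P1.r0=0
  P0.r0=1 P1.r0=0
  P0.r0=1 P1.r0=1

outcome vector order: (P0.r0,P1.r0)
[TSO] allowed = {0/0; 0/1; 1/0; 1/1}
TSO∖claimed = {0/1}

missing: P0.r0=0 P1.r0=1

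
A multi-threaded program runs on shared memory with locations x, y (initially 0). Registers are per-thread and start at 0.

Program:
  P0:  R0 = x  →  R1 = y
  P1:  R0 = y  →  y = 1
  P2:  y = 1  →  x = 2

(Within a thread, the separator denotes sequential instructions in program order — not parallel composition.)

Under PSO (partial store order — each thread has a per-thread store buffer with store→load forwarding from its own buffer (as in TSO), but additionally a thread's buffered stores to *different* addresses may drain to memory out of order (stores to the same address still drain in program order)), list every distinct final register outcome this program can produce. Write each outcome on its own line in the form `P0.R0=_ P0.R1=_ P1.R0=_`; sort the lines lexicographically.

outcome vector order: (P0.R0,P0.R1,P1.R0)
|PSO outcomes| = 8

P0.R0=0 P0.R1=0 P1.R0=0
P0.R0=0 P0.R1=0 P1.R0=1
P0.R0=0 P0.R1=1 P1.R0=0
P0.R0=0 P0.R1=1 P1.R0=1
P0.R0=2 P0.R1=0 P1.R0=0
P0.R0=2 P0.R1=0 P1.R0=1
P0.R0=2 P0.R1=1 P1.R0=0
P0.R0=2 P0.R1=1 P1.R0=1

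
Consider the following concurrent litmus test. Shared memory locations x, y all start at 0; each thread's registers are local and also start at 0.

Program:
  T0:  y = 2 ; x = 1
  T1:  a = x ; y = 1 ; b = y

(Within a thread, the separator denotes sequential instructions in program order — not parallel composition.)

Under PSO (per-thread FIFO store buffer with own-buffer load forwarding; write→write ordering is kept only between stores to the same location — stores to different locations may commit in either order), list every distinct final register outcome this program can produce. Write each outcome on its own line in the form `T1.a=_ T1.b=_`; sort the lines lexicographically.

T1.a=0 T1.b=1
T1.a=0 T1.b=2
T1.a=1 T1.b=1
T1.a=1 T1.b=2

outcome vector order: (T1.a,T1.b)
|PSO outcomes| = 4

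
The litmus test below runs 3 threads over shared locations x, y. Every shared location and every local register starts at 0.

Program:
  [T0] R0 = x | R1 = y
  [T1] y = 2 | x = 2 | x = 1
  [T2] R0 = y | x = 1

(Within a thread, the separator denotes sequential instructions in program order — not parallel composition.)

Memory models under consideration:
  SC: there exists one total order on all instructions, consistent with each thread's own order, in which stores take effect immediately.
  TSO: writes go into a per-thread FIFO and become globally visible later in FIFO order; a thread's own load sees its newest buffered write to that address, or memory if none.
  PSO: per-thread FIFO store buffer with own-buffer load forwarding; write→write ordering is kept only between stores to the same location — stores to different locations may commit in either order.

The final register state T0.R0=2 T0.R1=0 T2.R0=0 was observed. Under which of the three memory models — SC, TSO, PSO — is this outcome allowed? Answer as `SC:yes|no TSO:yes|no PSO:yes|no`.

SC:no TSO:no PSO:yes

outcome vector order: (T0.R0,T0.R1,T2.R0)
SC (9): (0,0,0) (0,0,2) (0,2,0) (0,2,2) (1,0,0) (1,2,0) (1,2,2) (2,2,0) (2,2,2)
TSO (9): (0,0,0) (0,0,2) (0,2,0) (0,2,2) (1,0,0) (1,2,0) (1,2,2) (2,2,0) (2,2,2)
PSO (12): (0,0,0) (0,0,2) (0,2,0) (0,2,2) (1,0,0) (1,0,2) (1,2,0) (1,2,2) (2,0,0) (2,0,2) (2,2,0) (2,2,2)
target (2,0,0) ∈ {PSO}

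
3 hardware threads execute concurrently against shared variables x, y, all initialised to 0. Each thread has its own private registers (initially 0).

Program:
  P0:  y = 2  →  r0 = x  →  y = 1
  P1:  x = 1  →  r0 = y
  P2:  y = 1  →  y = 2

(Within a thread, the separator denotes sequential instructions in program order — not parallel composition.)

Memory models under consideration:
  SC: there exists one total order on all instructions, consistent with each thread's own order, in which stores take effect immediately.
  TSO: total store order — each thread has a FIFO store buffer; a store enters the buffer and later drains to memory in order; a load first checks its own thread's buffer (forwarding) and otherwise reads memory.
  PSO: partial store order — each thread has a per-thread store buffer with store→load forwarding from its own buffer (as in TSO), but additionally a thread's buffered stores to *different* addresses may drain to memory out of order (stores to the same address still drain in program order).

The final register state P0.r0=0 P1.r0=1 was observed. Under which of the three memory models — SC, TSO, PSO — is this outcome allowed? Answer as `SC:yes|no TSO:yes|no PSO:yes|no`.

outcome vector order: (P0.r0,P1.r0)
SC: 5 outcomes — {0/1; 0/2; 1/0; 1/1; 1/2}
TSO: 6 outcomes — {0/0; 0/1; 0/2; 1/0; 1/1; 1/2}
PSO: 6 outcomes — {0/0; 0/1; 0/2; 1/0; 1/1; 1/2}
target 0/1 ∈ {SC,TSO,PSO}

SC:yes TSO:yes PSO:yes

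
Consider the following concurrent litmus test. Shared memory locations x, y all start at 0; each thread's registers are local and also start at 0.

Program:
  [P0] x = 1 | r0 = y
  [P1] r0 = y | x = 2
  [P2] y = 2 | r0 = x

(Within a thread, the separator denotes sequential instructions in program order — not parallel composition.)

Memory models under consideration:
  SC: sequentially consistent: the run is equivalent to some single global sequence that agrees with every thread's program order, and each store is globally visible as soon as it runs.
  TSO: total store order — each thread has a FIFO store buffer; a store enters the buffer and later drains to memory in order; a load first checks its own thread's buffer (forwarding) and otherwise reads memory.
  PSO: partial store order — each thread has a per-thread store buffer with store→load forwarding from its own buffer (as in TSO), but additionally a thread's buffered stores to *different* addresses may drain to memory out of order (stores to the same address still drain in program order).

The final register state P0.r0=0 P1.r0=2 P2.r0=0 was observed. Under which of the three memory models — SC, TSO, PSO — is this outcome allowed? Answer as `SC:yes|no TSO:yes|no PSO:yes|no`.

outcome vector order: (P0.r0,P1.r0,P2.r0)
under SC → <0 0 1>, <0 0 2>, <0 2 1>, <0 2 2>, <2 0 0>, <2 0 1>, <2 0 2>, <2 2 0>, <2 2 1>, <2 2 2>
under TSO → <0 0 0>, <0 0 1>, <0 0 2>, <0 2 0>, <0 2 1>, <0 2 2>, <2 0 0>, <2 0 1>, <2 0 2>, <2 2 0>, <2 2 1>, <2 2 2>
under PSO → <0 0 0>, <0 0 1>, <0 0 2>, <0 2 0>, <0 2 1>, <0 2 2>, <2 0 0>, <2 0 1>, <2 0 2>, <2 2 0>, <2 2 1>, <2 2 2>
target <0 2 0> ∈ {TSO,PSO}

SC:no TSO:yes PSO:yes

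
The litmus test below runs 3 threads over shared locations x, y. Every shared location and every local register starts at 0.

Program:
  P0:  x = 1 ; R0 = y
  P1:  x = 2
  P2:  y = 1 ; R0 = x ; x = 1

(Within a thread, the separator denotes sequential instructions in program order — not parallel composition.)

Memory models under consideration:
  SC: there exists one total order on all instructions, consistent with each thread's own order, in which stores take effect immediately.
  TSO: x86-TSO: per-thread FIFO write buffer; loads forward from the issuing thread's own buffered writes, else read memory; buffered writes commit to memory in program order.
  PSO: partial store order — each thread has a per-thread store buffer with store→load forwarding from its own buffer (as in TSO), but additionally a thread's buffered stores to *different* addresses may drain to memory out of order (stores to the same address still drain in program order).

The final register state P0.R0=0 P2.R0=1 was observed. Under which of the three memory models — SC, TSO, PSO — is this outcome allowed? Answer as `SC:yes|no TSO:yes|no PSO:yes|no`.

SC:yes TSO:yes PSO:yes

outcome vector order: (P0.R0,P2.R0)
SC (5): <0 1> <0 2> <1 0> <1 1> <1 2>
TSO (6): <0 0> <0 1> <0 2> <1 0> <1 1> <1 2>
PSO (6): <0 0> <0 1> <0 2> <1 0> <1 1> <1 2>
target <0 1> ∈ {SC,TSO,PSO}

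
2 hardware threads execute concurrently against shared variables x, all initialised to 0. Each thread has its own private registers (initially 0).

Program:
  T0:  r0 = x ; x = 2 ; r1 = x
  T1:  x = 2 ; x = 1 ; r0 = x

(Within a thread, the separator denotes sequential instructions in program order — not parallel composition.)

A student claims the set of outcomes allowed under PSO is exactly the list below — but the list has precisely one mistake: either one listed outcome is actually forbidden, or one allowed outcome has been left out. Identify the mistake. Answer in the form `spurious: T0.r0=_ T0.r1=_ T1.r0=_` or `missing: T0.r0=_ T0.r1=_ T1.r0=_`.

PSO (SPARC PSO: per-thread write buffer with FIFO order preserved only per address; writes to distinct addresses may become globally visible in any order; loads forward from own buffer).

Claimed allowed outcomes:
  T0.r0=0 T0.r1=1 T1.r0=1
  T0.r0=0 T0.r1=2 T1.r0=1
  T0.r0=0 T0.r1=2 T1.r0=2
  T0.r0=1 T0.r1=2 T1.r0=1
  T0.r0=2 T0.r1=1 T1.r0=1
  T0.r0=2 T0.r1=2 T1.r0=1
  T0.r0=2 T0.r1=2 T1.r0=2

outcome vector order: (T0.r0,T0.r1,T1.r0)
under PSO → (0,1,1); (0,2,1); (0,2,2); (1,2,1); (1,2,2); (2,1,1); (2,2,1); (2,2,2)
PSO∖claimed = {(1,2,2)}

missing: T0.r0=1 T0.r1=2 T1.r0=2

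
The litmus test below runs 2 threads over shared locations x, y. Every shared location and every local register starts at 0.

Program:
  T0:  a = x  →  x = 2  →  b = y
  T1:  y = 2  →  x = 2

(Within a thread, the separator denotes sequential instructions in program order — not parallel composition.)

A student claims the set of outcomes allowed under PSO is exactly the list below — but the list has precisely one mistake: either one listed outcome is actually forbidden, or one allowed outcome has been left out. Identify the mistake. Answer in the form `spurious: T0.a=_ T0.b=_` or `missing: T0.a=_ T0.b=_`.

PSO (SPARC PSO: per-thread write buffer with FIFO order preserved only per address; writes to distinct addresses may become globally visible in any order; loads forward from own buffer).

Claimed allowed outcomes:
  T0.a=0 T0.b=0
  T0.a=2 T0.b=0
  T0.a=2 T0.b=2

missing: T0.a=0 T0.b=2

outcome vector order: (T0.a,T0.b)
under PSO → <0 0>; <0 2>; <2 0>; <2 2>
PSO∖claimed = {<0 2>}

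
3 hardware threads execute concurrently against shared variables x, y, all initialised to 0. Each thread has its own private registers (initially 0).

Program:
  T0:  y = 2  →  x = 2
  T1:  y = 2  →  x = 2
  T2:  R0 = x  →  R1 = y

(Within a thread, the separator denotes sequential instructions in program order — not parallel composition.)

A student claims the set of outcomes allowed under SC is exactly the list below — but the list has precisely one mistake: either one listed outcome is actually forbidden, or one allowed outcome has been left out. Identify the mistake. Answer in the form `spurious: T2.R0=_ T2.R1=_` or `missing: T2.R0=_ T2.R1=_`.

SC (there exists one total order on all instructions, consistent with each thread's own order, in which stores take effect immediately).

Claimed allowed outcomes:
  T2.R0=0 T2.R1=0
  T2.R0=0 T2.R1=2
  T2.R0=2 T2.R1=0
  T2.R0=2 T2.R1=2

spurious: T2.R0=2 T2.R1=0

outcome vector order: (T2.R0,T2.R1)
[SC] allowed = {0/0 0/2 2/2}
claimed∖SC = {2/0}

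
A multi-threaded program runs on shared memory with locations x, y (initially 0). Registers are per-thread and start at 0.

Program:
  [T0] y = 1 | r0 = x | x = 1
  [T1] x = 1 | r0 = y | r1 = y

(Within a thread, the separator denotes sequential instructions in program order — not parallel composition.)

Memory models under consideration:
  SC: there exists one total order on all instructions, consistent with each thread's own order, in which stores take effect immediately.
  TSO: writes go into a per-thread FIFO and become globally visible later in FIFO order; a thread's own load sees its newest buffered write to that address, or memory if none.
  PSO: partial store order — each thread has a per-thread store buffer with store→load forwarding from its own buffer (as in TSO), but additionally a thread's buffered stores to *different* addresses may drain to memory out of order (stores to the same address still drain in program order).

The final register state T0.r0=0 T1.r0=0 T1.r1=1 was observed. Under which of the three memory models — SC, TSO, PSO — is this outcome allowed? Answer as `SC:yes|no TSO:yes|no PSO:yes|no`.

outcome vector order: (T0.r0,T1.r0,T1.r1)
[SC] allowed = {<0 1 1>; <1 0 0>; <1 0 1>; <1 1 1>}
[TSO] allowed = {<0 0 0>; <0 0 1>; <0 1 1>; <1 0 0>; <1 0 1>; <1 1 1>}
[PSO] allowed = {<0 0 0>; <0 0 1>; <0 1 1>; <1 0 0>; <1 0 1>; <1 1 1>}
target <0 0 1> ∈ {TSO,PSO}

SC:no TSO:yes PSO:yes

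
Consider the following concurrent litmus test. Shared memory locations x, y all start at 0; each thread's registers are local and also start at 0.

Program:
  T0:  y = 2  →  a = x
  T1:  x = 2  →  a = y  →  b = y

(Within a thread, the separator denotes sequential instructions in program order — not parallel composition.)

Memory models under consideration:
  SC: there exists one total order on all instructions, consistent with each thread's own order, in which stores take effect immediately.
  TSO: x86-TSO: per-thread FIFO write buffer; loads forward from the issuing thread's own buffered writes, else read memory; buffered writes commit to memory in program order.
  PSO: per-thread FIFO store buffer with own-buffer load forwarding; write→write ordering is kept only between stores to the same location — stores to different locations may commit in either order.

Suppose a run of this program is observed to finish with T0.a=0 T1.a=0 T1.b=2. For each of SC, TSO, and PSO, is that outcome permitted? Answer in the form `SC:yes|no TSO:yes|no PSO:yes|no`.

SC:no TSO:yes PSO:yes

outcome vector order: (T0.a,T1.a,T1.b)
under SC → 022, 200, 202, 222
under TSO → 000, 002, 022, 200, 202, 222
under PSO → 000, 002, 022, 200, 202, 222
target 002 ∈ {TSO,PSO}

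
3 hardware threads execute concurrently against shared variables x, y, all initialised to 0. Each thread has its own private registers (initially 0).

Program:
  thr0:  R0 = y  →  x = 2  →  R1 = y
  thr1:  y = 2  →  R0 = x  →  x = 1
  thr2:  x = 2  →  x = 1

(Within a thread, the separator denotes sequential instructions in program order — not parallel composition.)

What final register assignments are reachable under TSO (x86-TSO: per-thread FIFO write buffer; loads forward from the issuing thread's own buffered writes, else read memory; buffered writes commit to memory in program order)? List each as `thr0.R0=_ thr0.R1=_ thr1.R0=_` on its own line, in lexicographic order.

outcome vector order: (thr0.R0,thr0.R1,thr1.R0)
|TSO outcomes| = 9

thr0.R0=0 thr0.R1=0 thr1.R0=0
thr0.R0=0 thr0.R1=0 thr1.R0=1
thr0.R0=0 thr0.R1=0 thr1.R0=2
thr0.R0=0 thr0.R1=2 thr1.R0=0
thr0.R0=0 thr0.R1=2 thr1.R0=1
thr0.R0=0 thr0.R1=2 thr1.R0=2
thr0.R0=2 thr0.R1=2 thr1.R0=0
thr0.R0=2 thr0.R1=2 thr1.R0=1
thr0.R0=2 thr0.R1=2 thr1.R0=2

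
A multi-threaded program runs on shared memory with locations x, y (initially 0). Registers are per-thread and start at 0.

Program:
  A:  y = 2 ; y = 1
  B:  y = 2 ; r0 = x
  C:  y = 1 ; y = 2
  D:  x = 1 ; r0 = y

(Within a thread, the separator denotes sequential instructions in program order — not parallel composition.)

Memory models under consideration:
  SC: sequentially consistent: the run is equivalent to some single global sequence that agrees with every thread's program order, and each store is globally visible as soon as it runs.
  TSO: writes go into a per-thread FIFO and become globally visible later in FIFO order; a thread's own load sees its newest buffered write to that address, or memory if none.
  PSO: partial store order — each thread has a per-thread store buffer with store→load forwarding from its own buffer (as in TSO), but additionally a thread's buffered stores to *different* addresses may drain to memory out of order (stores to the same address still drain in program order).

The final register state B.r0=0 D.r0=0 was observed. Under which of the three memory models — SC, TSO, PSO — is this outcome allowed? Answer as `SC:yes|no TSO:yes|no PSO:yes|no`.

SC:no TSO:yes PSO:yes

outcome vector order: (B.r0,D.r0)
under SC → <0 1>; <0 2>; <1 0>; <1 1>; <1 2>
under TSO → <0 0>; <0 1>; <0 2>; <1 0>; <1 1>; <1 2>
under PSO → <0 0>; <0 1>; <0 2>; <1 0>; <1 1>; <1 2>
target <0 0> ∈ {TSO,PSO}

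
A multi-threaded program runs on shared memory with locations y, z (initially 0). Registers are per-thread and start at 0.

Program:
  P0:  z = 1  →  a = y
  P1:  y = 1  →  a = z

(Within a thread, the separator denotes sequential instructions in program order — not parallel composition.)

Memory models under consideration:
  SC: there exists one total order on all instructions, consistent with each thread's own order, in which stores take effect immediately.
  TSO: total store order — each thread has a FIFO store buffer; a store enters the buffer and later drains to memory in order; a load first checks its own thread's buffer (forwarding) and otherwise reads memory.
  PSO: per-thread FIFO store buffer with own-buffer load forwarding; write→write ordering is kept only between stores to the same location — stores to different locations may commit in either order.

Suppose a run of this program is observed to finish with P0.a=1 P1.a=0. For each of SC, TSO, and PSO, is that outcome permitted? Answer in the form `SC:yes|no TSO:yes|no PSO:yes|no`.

SC:yes TSO:yes PSO:yes

outcome vector order: (P0.a,P1.a)
SC (3): (0,1), (1,0), (1,1)
TSO (4): (0,0), (0,1), (1,0), (1,1)
PSO (4): (0,0), (0,1), (1,0), (1,1)
target (1,0) ∈ {SC,TSO,PSO}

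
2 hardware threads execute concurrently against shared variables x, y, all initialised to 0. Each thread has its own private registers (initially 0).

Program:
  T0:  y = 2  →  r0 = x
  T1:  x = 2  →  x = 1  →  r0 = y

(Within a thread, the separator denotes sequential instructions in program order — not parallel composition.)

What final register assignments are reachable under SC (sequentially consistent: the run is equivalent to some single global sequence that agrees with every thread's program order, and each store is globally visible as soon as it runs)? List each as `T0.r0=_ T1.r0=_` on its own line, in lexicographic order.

outcome vector order: (T0.r0,T1.r0)
|SC outcomes| = 4

T0.r0=0 T1.r0=2
T0.r0=1 T1.r0=0
T0.r0=1 T1.r0=2
T0.r0=2 T1.r0=2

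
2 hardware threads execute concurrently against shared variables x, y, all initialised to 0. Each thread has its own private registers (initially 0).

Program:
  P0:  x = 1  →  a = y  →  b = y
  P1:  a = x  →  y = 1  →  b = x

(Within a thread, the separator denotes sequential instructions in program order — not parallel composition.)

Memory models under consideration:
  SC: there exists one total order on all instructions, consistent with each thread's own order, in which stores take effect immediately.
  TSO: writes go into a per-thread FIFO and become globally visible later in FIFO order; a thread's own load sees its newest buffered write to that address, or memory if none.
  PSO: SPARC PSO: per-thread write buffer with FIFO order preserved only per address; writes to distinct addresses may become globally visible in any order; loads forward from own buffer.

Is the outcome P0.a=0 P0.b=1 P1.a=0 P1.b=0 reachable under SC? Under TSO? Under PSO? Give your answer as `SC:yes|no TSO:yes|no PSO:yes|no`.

outcome vector order: (P0.a,P0.b,P1.a,P1.b)
under SC → 0/0/0/1, 0/0/1/1, 0/1/0/1, 0/1/1/1, 1/1/0/0, 1/1/0/1, 1/1/1/1
under TSO → 0/0/0/0, 0/0/0/1, 0/0/1/1, 0/1/0/0, 0/1/0/1, 0/1/1/1, 1/1/0/0, 1/1/0/1, 1/1/1/1
under PSO → 0/0/0/0, 0/0/0/1, 0/0/1/1, 0/1/0/0, 0/1/0/1, 0/1/1/1, 1/1/0/0, 1/1/0/1, 1/1/1/1
target 0/1/0/0 ∈ {TSO,PSO}

SC:no TSO:yes PSO:yes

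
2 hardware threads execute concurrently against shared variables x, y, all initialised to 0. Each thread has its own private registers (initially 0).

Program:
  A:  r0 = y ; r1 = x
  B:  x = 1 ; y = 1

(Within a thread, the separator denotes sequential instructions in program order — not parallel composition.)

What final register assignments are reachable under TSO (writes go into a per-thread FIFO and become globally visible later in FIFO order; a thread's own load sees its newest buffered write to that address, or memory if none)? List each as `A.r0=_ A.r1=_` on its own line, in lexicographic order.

outcome vector order: (A.r0,A.r1)
|TSO outcomes| = 3

A.r0=0 A.r1=0
A.r0=0 A.r1=1
A.r0=1 A.r1=1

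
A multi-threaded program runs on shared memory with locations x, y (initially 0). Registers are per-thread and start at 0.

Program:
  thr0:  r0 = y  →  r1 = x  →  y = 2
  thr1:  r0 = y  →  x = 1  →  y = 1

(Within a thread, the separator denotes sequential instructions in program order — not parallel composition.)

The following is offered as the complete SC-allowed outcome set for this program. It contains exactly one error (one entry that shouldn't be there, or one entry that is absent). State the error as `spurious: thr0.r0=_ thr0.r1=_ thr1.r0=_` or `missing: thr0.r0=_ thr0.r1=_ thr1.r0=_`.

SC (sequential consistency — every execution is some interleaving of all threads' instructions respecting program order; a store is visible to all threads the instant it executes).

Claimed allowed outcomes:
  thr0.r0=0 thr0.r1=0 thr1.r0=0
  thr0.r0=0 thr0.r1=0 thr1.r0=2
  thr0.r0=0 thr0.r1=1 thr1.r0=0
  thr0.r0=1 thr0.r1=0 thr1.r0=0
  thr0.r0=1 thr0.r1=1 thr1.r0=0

spurious: thr0.r0=1 thr0.r1=0 thr1.r0=0

outcome vector order: (thr0.r0,thr0.r1,thr1.r0)
SC (4): 000, 002, 010, 110
claimed∖SC = {100}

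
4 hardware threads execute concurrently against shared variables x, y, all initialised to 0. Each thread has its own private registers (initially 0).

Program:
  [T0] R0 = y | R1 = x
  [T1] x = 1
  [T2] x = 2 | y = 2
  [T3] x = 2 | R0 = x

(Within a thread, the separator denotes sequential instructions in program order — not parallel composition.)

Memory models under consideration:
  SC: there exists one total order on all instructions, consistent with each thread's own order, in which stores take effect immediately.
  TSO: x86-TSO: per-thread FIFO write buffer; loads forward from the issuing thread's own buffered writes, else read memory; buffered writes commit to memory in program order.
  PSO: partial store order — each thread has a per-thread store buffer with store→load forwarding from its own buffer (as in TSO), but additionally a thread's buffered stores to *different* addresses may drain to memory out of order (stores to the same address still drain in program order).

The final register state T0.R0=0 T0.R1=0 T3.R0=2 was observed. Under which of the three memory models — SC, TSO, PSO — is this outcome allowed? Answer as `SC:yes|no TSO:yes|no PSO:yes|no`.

outcome vector order: (T0.R0,T0.R1,T3.R0)
SC: 10 outcomes — {(0,0,1) (0,0,2) (0,1,1) (0,1,2) (0,2,1) (0,2,2) (2,1,1) (2,1,2) (2,2,1) (2,2,2)}
TSO: 10 outcomes — {(0,0,1) (0,0,2) (0,1,1) (0,1,2) (0,2,1) (0,2,2) (2,1,1) (2,1,2) (2,2,1) (2,2,2)}
PSO: 12 outcomes — {(0,0,1) (0,0,2) (0,1,1) (0,1,2) (0,2,1) (0,2,2) (2,0,1) (2,0,2) (2,1,1) (2,1,2) (2,2,1) (2,2,2)}
target (0,0,2) ∈ {SC,TSO,PSO}

SC:yes TSO:yes PSO:yes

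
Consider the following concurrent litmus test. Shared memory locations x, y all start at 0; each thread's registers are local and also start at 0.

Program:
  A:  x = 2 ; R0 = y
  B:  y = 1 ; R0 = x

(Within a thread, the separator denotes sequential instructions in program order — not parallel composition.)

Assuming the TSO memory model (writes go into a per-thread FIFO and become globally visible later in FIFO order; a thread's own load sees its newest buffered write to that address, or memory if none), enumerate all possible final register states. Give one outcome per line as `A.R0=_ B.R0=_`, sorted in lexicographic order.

A.R0=0 B.R0=0
A.R0=0 B.R0=2
A.R0=1 B.R0=0
A.R0=1 B.R0=2

outcome vector order: (A.R0,B.R0)
|TSO outcomes| = 4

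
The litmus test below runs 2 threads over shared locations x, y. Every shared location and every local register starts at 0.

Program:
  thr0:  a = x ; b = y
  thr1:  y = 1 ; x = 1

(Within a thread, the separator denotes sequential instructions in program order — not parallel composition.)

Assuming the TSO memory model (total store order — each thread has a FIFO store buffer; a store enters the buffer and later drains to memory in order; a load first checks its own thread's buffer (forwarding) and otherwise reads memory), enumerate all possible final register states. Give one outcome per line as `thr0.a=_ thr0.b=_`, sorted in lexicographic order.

thr0.a=0 thr0.b=0
thr0.a=0 thr0.b=1
thr0.a=1 thr0.b=1

outcome vector order: (thr0.a,thr0.b)
|TSO outcomes| = 3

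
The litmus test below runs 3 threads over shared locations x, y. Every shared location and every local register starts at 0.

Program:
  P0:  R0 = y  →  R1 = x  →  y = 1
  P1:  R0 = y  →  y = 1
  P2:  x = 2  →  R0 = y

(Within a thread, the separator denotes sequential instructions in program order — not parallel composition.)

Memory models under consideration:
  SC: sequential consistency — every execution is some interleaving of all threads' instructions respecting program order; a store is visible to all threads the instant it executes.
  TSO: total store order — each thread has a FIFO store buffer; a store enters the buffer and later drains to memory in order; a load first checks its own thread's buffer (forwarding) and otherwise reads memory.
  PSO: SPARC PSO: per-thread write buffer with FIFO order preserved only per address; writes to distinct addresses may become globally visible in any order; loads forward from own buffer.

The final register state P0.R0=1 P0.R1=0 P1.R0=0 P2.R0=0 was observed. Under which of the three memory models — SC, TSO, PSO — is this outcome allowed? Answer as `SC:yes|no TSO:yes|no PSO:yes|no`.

outcome vector order: (P0.R0,P0.R1,P1.R0,P2.R0)
SC (11): <0 0 0 0>, <0 0 0 1>, <0 0 1 0>, <0 0 1 1>, <0 2 0 0>, <0 2 0 1>, <0 2 1 0>, <0 2 1 1>, <1 0 0 1>, <1 2 0 0>, <1 2 0 1>
TSO (12): <0 0 0 0>, <0 0 0 1>, <0 0 1 0>, <0 0 1 1>, <0 2 0 0>, <0 2 0 1>, <0 2 1 0>, <0 2 1 1>, <1 0 0 0>, <1 0 0 1>, <1 2 0 0>, <1 2 0 1>
PSO (12): <0 0 0 0>, <0 0 0 1>, <0 0 1 0>, <0 0 1 1>, <0 2 0 0>, <0 2 0 1>, <0 2 1 0>, <0 2 1 1>, <1 0 0 0>, <1 0 0 1>, <1 2 0 0>, <1 2 0 1>
target <1 0 0 0> ∈ {TSO,PSO}

SC:no TSO:yes PSO:yes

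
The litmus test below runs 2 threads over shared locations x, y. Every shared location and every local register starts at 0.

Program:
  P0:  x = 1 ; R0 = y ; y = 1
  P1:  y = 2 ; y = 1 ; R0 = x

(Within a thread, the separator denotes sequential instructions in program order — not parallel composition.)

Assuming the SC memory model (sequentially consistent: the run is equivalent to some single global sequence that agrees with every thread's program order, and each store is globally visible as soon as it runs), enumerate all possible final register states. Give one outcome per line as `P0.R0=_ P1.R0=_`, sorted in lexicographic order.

outcome vector order: (P0.R0,P1.R0)
|SC outcomes| = 4

P0.R0=0 P1.R0=1
P0.R0=1 P1.R0=0
P0.R0=1 P1.R0=1
P0.R0=2 P1.R0=1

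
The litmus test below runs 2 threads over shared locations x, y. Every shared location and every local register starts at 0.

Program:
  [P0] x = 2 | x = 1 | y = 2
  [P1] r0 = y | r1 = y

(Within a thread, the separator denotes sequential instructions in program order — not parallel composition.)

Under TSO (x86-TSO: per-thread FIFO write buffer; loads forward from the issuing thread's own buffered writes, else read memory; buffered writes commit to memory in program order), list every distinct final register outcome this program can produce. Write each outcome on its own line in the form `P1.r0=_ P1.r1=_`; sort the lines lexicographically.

outcome vector order: (P1.r0,P1.r1)
|TSO outcomes| = 3

P1.r0=0 P1.r1=0
P1.r0=0 P1.r1=2
P1.r0=2 P1.r1=2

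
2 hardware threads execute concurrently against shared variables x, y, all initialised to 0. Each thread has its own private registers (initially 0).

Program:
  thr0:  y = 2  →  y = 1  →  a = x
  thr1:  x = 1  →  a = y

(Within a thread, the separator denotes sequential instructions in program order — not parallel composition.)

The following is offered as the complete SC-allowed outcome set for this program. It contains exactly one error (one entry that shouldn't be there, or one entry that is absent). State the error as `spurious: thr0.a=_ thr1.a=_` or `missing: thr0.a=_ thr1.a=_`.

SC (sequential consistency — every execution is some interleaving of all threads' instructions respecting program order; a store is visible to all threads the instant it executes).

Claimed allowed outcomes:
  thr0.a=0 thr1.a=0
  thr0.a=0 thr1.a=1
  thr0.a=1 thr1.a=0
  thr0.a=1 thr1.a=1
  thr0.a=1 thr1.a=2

spurious: thr0.a=0 thr1.a=0

outcome vector order: (thr0.a,thr1.a)
[SC] allowed = {0/1, 1/0, 1/1, 1/2}
claimed∖SC = {0/0}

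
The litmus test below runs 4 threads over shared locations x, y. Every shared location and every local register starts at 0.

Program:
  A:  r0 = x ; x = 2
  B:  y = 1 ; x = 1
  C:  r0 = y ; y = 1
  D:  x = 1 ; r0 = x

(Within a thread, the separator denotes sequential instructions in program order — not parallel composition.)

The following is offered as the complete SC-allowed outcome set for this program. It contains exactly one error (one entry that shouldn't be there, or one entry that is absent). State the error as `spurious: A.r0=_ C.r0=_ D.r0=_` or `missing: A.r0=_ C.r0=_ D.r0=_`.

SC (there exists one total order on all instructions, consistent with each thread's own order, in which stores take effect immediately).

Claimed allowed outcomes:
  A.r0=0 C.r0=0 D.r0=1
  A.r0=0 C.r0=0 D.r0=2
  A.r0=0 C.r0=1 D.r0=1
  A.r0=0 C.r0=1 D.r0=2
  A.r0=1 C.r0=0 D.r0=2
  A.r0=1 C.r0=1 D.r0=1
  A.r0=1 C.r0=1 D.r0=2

outcome vector order: (A.r0,C.r0,D.r0)
under SC → <0 0 1> <0 0 2> <0 1 1> <0 1 2> <1 0 1> <1 0 2> <1 1 1> <1 1 2>
SC∖claimed = {<1 0 1>}

missing: A.r0=1 C.r0=0 D.r0=1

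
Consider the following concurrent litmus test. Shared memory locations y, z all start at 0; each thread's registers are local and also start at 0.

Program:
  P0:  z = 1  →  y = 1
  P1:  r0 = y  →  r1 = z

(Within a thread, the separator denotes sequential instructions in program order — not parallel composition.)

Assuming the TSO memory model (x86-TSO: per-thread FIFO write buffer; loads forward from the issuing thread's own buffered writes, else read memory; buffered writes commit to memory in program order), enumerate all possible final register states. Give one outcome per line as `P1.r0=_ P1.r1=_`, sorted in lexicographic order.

P1.r0=0 P1.r1=0
P1.r0=0 P1.r1=1
P1.r0=1 P1.r1=1

outcome vector order: (P1.r0,P1.r1)
|TSO outcomes| = 3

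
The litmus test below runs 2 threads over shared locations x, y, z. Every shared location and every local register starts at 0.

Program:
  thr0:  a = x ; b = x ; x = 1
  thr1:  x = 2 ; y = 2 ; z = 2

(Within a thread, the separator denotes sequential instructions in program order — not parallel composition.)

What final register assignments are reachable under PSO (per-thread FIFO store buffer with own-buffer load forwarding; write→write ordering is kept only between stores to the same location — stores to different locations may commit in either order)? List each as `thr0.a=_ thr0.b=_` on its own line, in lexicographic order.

outcome vector order: (thr0.a,thr0.b)
|PSO outcomes| = 3

thr0.a=0 thr0.b=0
thr0.a=0 thr0.b=2
thr0.a=2 thr0.b=2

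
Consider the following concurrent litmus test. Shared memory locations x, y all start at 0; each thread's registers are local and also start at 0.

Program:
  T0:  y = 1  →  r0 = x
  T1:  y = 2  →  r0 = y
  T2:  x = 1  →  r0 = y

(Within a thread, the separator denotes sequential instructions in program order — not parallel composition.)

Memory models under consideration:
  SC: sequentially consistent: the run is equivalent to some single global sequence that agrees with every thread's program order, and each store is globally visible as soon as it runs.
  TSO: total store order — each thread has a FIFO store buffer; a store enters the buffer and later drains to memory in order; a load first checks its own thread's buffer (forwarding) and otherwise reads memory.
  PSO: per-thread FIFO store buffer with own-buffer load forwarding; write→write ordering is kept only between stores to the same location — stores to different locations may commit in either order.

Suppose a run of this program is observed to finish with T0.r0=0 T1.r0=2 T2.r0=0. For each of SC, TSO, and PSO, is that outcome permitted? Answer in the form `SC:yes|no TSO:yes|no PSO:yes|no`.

outcome vector order: (T0.r0,T1.r0,T2.r0)
[SC] allowed = {011, 021, 022, 110, 111, 112, 120, 121, 122}
[TSO] allowed = {010, 011, 012, 020, 021, 022, 110, 111, 112, 120, 121, 122}
[PSO] allowed = {010, 011, 012, 020, 021, 022, 110, 111, 112, 120, 121, 122}
target 020 ∈ {TSO,PSO}

SC:no TSO:yes PSO:yes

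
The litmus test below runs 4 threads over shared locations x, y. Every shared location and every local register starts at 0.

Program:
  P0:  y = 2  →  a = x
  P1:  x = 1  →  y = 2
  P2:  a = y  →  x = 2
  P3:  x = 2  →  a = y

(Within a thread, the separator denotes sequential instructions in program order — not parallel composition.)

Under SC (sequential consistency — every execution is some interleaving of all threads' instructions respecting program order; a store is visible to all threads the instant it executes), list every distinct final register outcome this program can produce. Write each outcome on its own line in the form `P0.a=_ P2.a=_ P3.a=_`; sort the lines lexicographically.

P0.a=0 P2.a=0 P3.a=2
P0.a=0 P2.a=2 P3.a=2
P0.a=1 P2.a=0 P3.a=0
P0.a=1 P2.a=0 P3.a=2
P0.a=1 P2.a=2 P3.a=0
P0.a=1 P2.a=2 P3.a=2
P0.a=2 P2.a=0 P3.a=0
P0.a=2 P2.a=0 P3.a=2
P0.a=2 P2.a=2 P3.a=0
P0.a=2 P2.a=2 P3.a=2

outcome vector order: (P0.a,P2.a,P3.a)
|SC outcomes| = 10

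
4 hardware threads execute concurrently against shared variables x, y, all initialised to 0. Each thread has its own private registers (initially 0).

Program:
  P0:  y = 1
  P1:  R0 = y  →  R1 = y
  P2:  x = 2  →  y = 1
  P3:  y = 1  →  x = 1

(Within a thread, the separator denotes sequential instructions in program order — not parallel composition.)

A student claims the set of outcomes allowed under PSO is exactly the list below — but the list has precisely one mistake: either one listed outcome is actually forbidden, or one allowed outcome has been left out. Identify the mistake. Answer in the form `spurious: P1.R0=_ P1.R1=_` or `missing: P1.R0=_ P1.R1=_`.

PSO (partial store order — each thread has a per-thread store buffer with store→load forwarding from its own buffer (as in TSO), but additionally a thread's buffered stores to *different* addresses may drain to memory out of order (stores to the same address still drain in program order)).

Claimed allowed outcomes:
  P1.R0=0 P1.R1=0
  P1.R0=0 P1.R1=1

missing: P1.R0=1 P1.R1=1

outcome vector order: (P1.R0,P1.R1)
under PSO → <0 0> <0 1> <1 1>
PSO∖claimed = {<1 1>}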